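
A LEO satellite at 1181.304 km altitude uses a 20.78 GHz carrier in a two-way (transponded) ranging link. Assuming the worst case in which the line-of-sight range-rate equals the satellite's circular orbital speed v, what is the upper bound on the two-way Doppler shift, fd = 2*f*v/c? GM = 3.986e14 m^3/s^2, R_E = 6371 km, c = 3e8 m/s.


r = 7.552304e+06 m
v = sqrt(mu/r) = 7264.8879 m/s (worst-case radial velocity)
f = 20.78 GHz = 2.078e+10 Hz
fd = 2*f*v/c = 2*2.078e+10*7264.8879/3.0e+08
fd = 1.0064291e+06 Hz

1.0064e+06 Hz


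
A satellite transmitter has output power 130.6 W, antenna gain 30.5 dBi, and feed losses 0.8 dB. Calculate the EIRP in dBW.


Pt = 130.6 W = 21.1594 dBW
EIRP = Pt_dBW + Gt - losses = 21.1594 + 30.5 - 0.8 = 50.8594 dBW

50.8594 dBW


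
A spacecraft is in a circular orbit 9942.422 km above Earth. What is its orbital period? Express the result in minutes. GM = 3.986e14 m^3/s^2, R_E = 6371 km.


r = 16313.4220 km = 1.6313422e+07 m
T = 2*pi*sqrt(r^3/mu) = 2*pi*sqrt(4.3414541e+21 / 3.986e14)
T = 20736.1835 s = 345.6031 min

345.6031 minutes


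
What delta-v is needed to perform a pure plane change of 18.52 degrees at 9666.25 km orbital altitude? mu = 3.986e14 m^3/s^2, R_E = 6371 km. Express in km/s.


r = 16037.2500 km = 1.603725e+07 m
V = sqrt(mu/r) = 4985.4423 m/s
di = 18.52 deg = 0.323235 rad
dV = 2*V*sin(di/2) = 2*4985.4423*sin(0.1616175)
dV = 1604.4632 m/s = 1.6045 km/s

1.6045 km/s


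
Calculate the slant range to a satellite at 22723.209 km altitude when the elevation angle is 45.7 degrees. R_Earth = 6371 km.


h = 22723.209 km, el = 45.7 deg
d = -R_E*sin(el) + sqrt((R_E*sin(el))^2 + 2*R_E*h + h^2)
d = -6371.0000*sin(0.7976155) + sqrt((6371.0000*0.7156927)^2 + 2*6371.0000*22723.209 + 22723.209^2)
d = 24192.2611 km

24192.2611 km


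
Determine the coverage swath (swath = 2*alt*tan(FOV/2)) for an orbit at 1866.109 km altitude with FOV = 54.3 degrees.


FOV = 54.3 deg = 0.9477138 rad
swath = 2 * alt * tan(FOV/2) = 2 * 1866.109 * tan(0.4738569)
swath = 2 * 1866.109 * 0.5128275
swath = 1913.9841 km

1913.9841 km


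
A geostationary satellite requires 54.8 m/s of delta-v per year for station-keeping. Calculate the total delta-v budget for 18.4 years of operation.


dV = rate * years = 54.8 * 18.4
dV = 1008.3200 m/s

1008.3200 m/s


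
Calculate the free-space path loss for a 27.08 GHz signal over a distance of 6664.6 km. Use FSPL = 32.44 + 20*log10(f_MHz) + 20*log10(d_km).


f = 27.08 GHz = 27080.0000 MHz
d = 6664.6 km
FSPL = 32.44 + 20*log10(27080.0000) + 20*log10(6664.6)
FSPL = 32.44 + 88.6530 + 76.4755
FSPL = 197.5685 dB

197.5685 dB


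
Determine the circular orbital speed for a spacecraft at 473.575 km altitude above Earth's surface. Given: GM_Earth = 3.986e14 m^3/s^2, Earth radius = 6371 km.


r = R_E + alt = 6371.0 + 473.575 = 6844.5750 km = 6.844575e+06 m
v = sqrt(mu/r) = sqrt(3.986e14 / 6.844575e+06) = 7631.2451 m/s = 7.6312 km/s

7.6312 km/s


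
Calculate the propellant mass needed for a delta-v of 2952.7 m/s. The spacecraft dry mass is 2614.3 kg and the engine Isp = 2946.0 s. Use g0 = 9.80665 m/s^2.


ve = Isp * g0 = 2946.0 * 9.80665 = 28890.390900 m/s
mass ratio = exp(dv/ve) = exp(2952.7/28890.390900) = 1.10760888
m_prop = m_dry * (mr - 1) = 2614.3 * (1.10760888 - 1)
m_prop = 281.3219 kg

281.3219 kg


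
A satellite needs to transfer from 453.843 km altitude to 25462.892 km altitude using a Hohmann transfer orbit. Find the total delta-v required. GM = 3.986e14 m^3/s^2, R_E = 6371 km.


r1 = 6824.8430 km = 6.824843e+06 m
r2 = 31833.8920 km = 3.1833892e+07 m
dv1 = sqrt(mu/r1)*(sqrt(2*r2/(r1+r2)) - 1) = 2165.2321 m/s
dv2 = sqrt(mu/r2)*(1 - sqrt(2*r1/(r1+r2))) = 1435.9149 m/s
total dv = |dv1| + |dv2| = 2165.2321 + 1435.9149 = 3601.1470 m/s = 3.6011 km/s

3.6011 km/s


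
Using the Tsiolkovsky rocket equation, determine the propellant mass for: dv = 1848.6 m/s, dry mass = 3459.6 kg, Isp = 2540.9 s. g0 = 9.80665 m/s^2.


ve = Isp * g0 = 2540.9 * 9.80665 = 24917.716985 m/s
mass ratio = exp(dv/ve) = exp(1848.6/24917.716985) = 1.07700945
m_prop = m_dry * (mr - 1) = 3459.6 * (1.07700945 - 1)
m_prop = 266.4219 kg

266.4219 kg


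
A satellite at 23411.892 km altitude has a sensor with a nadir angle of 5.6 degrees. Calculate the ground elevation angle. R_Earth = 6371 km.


r = R_E + alt = 29782.8920 km
Law of sines in the satellite / Earth-center / ground-point triangle:
  sin(nadir)/R_E = sin(90 + el)/r  =>  cos(el) = (r/R_E)*sin(nadir)
cos(el) = (29782.8920 / 6371.0000) * sin(5.6 deg) = 0.4561766
el = arccos(0.4561766) = 62.8593 deg
(Earth-central angle = 90 - nadir - el = 21.5407 deg)

62.8593 degrees


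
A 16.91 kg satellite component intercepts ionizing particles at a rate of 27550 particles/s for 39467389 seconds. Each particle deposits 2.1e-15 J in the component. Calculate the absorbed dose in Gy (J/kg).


Total energy deposited = rate * time * E_per
  = 27550 * 39467389 * 2.1e-15 = 0.002283386 J
Dose = E_total / mass = 0.002283386 / 16.91
Dose = 1.3503168e-04 Gy

1.3503e-04 Gy


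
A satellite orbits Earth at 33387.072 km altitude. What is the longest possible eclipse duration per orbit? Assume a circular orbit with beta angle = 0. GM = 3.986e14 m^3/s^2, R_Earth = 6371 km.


r = 39758.0720 km
T = 1314.9158 min
Eclipse fraction = arcsin(R_E/r)/pi = arcsin(6371.0000/39758.0720)/pi
= arcsin(0.1602442)/pi = 0.05122817
Eclipse duration = 0.05122817 * 1314.9158 = 67.3607 min

67.3607 minutes


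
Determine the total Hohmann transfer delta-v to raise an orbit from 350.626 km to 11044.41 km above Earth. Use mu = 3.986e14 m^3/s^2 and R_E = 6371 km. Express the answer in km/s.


r1 = 6721.6260 km = 6.721626e+06 m
r2 = 17415.4100 km = 1.741541e+07 m
dv1 = sqrt(mu/r1)*(sqrt(2*r2/(r1+r2)) - 1) = 1549.9084 m/s
dv2 = sqrt(mu/r2)*(1 - sqrt(2*r1/(r1+r2))) = 1213.7571 m/s
total dv = |dv1| + |dv2| = 1549.9084 + 1213.7571 = 2763.6656 m/s = 2.7637 km/s

2.7637 km/s


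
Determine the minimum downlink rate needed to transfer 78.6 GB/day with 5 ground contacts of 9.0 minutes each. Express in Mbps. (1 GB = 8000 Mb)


total contact time = 5 * 9.0 * 60 = 2700.0000 s
data = 78.6 GB = 628800.0000 Mb
rate = 628800.0000 / 2700.0000 = 232.8889 Mbps

232.8889 Mbps


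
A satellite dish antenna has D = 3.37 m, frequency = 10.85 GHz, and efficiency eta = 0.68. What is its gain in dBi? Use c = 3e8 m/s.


lambda = c/f = 3e8 / 1.085e+10 = 0.02764977 m
G = eta*(pi*D/lambda)^2 = 0.68*(pi*3.37/0.02764977)^2
G = 99697.7660 (linear)
G = 10*log10(99697.7660) = 49.9869 dBi

49.9869 dBi


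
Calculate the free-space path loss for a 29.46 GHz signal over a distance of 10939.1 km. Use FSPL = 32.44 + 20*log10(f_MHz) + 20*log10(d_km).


f = 29.46 GHz = 29460.0000 MHz
d = 10939.1 km
FSPL = 32.44 + 20*log10(29460.0000) + 20*log10(10939.1)
FSPL = 32.44 + 89.3847 + 80.7796
FSPL = 202.6043 dB

202.6043 dB


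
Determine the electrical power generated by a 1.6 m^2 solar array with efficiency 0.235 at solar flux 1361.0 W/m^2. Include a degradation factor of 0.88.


P = area * eta * S * degradation
P = 1.6 * 0.235 * 1361.0 * 0.88
P = 450.3277 W

450.3277 W


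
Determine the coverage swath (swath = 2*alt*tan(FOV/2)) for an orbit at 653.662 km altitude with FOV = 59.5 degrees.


FOV = 59.5 deg = 1.0385 rad
swath = 2 * alt * tan(FOV/2) = 2 * 653.662 * tan(0.5192355)
swath = 2 * 653.662 * 0.5715471
swath = 747.1972 km

747.1972 km


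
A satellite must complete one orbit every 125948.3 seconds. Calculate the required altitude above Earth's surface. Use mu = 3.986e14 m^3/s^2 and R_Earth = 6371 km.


T = 125948.3 s
r = (mu*T^2/(4*pi^2))^(1/3) = (3.986e14 * 125948.3^2 / (4*pi^2))^(1/3)
r = 5.4306781e+07 m = 54306.7808 km
alt = r - R_E = 54306.7808 - 6371 = 47935.7808 km

47935.7808 km


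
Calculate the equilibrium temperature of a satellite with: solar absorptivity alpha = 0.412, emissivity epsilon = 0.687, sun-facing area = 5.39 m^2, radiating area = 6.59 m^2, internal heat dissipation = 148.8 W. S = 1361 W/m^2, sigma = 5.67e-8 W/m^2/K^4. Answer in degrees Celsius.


Numerator = alpha*S*A_sun + Q_int = 0.412*1361*5.39 + 148.8 = 3171.1455 W
Denominator = eps*sigma*A_rad = 0.687*5.67e-8*6.59 = 2.5669961e-07 W/K^4
T^4 = 1.2353527e+10 K^4
T = 333.3863 K = 60.2363 C

60.2363 degrees Celsius


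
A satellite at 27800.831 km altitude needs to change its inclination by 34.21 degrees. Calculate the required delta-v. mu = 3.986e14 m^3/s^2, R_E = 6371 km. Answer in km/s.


r = 34171.8310 km = 3.4171831e+07 m
V = sqrt(mu/r) = 3415.3445 m/s
di = 34.21 deg = 0.5970771 rad
dV = 2*V*sin(di/2) = 2*3415.3445*sin(0.2985386)
dV = 2009.0678 m/s = 2.0091 km/s

2.0091 km/s


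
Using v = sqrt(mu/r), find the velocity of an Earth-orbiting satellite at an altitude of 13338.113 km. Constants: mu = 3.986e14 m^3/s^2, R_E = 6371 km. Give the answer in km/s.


r = R_E + alt = 6371.0 + 13338.113 = 19709.1130 km = 1.9709113e+07 m
v = sqrt(mu/r) = sqrt(3.986e14 / 1.9709113e+07) = 4497.1265 m/s = 4.4971 km/s

4.4971 km/s


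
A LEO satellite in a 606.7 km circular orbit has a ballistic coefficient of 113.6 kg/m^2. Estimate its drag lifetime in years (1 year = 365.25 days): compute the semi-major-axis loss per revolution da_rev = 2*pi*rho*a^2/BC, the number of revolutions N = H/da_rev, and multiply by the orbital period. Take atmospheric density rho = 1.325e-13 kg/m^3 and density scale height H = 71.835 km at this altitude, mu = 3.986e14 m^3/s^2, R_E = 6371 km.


a = R_E + alt = 6977.7000 km = 6.9777e+06 m
da_rev = 2*pi*rho*a^2/BC = 2*pi*1.325e-13*(6.9777e+06)^2/113.6 = 0.356814095 m per revolution
N = H/da_rev = 71835.0000 m / 0.356814095 m = 201323.3248 revolutions
P = 2*pi*sqrt(a^3/mu) = 5800.6901 s
lifetime = N*P = 201323.3248 * 5800.6901 = 1.1678142e+09 s = 13516.3682 days
years = 13516.3682 / 365.25 = 37.0058 years

37.0058 years


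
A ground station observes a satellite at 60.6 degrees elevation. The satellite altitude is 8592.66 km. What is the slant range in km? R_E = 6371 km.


h = 8592.66 km, el = 60.6 deg
d = -R_E*sin(el) + sqrt((R_E*sin(el))^2 + 2*R_E*h + h^2)
d = -6371.0000*sin(1.0577) + sqrt((6371.0000*0.8712138)^2 + 2*6371.0000*8592.66 + 8592.66^2)
d = 9082.6634 km

9082.6634 km


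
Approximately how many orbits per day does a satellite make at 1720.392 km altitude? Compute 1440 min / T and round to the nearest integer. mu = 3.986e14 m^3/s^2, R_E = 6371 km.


r = 8.091392e+06 m
T = 2*pi*sqrt(r^3/mu) = 7243.4603 s = 120.7243 min
revs/day = 1440 / 120.7243 = 11.9280
Rounded: 12 revolutions per day

12 revolutions per day


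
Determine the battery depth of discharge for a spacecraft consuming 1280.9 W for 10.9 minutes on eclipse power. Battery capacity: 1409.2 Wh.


E_used = P * t / 60 = 1280.9 * 10.9 / 60 = 232.6968 Wh
DOD = E_used / E_total * 100 = 232.6968 / 1409.2 * 100
DOD = 16.5127 %

16.5127 %


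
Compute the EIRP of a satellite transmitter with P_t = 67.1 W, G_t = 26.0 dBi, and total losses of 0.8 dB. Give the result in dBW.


Pt = 67.1 W = 18.2672 dBW
EIRP = Pt_dBW + Gt - losses = 18.2672 + 26.0 - 0.8 = 43.4672 dBW

43.4672 dBW


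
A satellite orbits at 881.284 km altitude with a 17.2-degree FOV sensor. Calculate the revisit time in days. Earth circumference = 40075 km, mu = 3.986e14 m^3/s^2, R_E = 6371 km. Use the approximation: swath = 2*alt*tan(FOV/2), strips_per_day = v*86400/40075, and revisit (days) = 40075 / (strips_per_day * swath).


swath = 2*881.284*tan(0.1500983) = 266.5633 km
v = sqrt(mu/r) = 7413.6358 m/s = 7.4136 km/s
strips/day = v*86400/40075 = 7.4136*86400/40075 = 15.9835
coverage/day = strips * swath = 15.9835 * 266.5633 = 4260.6111 km
revisit = 40075 / 4260.6111 = 9.4059 days

9.4059 days


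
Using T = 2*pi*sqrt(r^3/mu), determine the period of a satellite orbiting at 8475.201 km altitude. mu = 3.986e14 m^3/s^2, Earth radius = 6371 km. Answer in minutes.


r = 14846.2010 km = 1.4846201e+07 m
T = 2*pi*sqrt(r^3/mu) = 2*pi*sqrt(3.2722465e+21 / 3.986e14)
T = 18002.5583 s = 300.0426 min

300.0426 minutes


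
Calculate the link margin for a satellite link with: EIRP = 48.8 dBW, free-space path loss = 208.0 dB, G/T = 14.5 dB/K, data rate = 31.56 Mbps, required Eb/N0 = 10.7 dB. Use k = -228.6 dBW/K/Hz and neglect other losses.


C/N0 = EIRP - FSPL + G/T - k = 48.8 - 208.0 + 14.5 - (-228.6)
C/N0 = 83.9000 dB-Hz
R_b = 31.56 Mbps = 3.156e+07 bps -> 10*log10(R_b) = 74.9914 dB-Hz
Eb/N0 = C/N0 - 10*log10(R_b) = 83.9000 - 74.9914 = 8.9086 dB
Margin = Eb/N0 - Eb/N0_req = 8.9086 - 10.7 = -1.7914 dB (negative margin: link does not close)

-1.7914 dB


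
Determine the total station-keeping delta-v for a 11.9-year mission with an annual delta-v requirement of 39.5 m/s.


dV = rate * years = 39.5 * 11.9
dV = 470.0500 m/s

470.0500 m/s


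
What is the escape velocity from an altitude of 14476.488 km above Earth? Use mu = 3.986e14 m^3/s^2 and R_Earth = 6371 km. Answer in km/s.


r = 6371.0 + 14476.488 = 20847.4880 km = 2.0847488e+07 m
v_esc = sqrt(2*mu/r) = sqrt(2*3.986e14 / 2.0847488e+07)
v_esc = 6183.8191 m/s = 6.1838 km/s

6.1838 km/s


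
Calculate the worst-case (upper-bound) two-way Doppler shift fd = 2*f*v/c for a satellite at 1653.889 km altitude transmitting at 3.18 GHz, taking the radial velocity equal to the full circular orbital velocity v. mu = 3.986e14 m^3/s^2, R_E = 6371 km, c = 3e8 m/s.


r = 8.024889e+06 m
v = sqrt(mu/r) = 7047.7279 m/s (worst-case radial velocity)
f = 3.18 GHz = 3.18e+09 Hz
fd = 2*f*v/c = 2*3.18e+09*7047.7279/3.0e+08
fd = 149411.8321 Hz

149411.8321 Hz


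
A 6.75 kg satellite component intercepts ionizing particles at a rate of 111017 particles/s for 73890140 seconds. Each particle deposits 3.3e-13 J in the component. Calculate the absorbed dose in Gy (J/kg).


Total energy deposited = rate * time * E_per
  = 111017 * 73890140 * 3.3e-13 = 2.7070 J
Dose = E_total / mass = 2.7070 / 6.75
Dose = 0.4010386 Gy

0.4010 Gy


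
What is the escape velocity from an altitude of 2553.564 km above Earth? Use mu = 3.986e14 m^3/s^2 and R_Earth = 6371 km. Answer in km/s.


r = 6371.0 + 2553.564 = 8924.5640 km = 8.924564e+06 m
v_esc = sqrt(2*mu/r) = sqrt(2*3.986e14 / 8.924564e+06)
v_esc = 9451.2694 m/s = 9.4513 km/s

9.4513 km/s


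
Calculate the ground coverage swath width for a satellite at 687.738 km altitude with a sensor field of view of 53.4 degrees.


FOV = 53.4 deg = 0.9320058 rad
swath = 2 * alt * tan(FOV/2) = 2 * 687.738 * tan(0.4660029)
swath = 2 * 687.738 * 0.5029476
swath = 691.7924 km

691.7924 km


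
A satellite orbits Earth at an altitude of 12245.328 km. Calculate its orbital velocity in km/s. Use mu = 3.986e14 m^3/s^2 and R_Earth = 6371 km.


r = R_E + alt = 6371.0 + 12245.328 = 18616.3280 km = 1.8616328e+07 m
v = sqrt(mu/r) = sqrt(3.986e14 / 1.8616328e+07) = 4627.2359 m/s = 4.6272 km/s

4.6272 km/s


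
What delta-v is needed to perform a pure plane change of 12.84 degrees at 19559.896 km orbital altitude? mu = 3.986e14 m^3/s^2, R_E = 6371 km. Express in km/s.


r = 25930.8960 km = 2.5930896e+07 m
V = sqrt(mu/r) = 3920.6664 m/s
di = 12.84 deg = 0.2241003 rad
dV = 2*V*sin(di/2) = 2*3920.6664*sin(0.1120501)
dV = 876.7850 m/s = 0.876785 km/s

0.8768 km/s


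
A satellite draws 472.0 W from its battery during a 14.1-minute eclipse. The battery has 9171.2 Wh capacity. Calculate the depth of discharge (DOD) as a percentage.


E_used = P * t / 60 = 472.0 * 14.1 / 60 = 110.9200 Wh
DOD = E_used / E_total * 100 = 110.9200 / 9171.2 * 100
DOD = 1.2094 %

1.2094 %


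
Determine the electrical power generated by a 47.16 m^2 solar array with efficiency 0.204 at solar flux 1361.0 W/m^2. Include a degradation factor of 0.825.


P = area * eta * S * degradation
P = 47.16 * 0.204 * 1361.0 * 0.825
P = 10802.2951 W

10802.2951 W


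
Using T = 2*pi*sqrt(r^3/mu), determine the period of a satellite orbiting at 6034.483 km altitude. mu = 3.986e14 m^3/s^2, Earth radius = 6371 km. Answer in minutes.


r = 12405.4830 km = 1.2405483e+07 m
T = 2*pi*sqrt(r^3/mu) = 2*pi*sqrt(1.9091543e+21 / 3.986e14)
T = 13750.9195 s = 229.1820 min

229.1820 minutes


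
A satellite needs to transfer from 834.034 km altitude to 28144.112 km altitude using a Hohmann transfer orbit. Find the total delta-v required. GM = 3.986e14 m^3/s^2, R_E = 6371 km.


r1 = 7205.0340 km = 7.205034e+06 m
r2 = 34515.1120 km = 3.4515112e+07 m
dv1 = sqrt(mu/r1)*(sqrt(2*r2/(r1+r2)) - 1) = 2129.5705 m/s
dv2 = sqrt(mu/r2)*(1 - sqrt(2*r1/(r1+r2))) = 1401.1062 m/s
total dv = |dv1| + |dv2| = 2129.5705 + 1401.1062 = 3530.6767 m/s = 3.5307 km/s

3.5307 km/s


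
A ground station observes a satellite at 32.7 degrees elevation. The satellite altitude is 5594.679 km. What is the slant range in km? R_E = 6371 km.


h = 5594.679 km, el = 32.7 deg
d = -R_E*sin(el) + sqrt((R_E*sin(el))^2 + 2*R_E*h + h^2)
d = -6371.0000*sin(0.5707227) + sqrt((6371.0000*0.5402403)^2 + 2*6371.0000*5594.679 + 5594.679^2)
d = 7255.5262 km

7255.5262 km


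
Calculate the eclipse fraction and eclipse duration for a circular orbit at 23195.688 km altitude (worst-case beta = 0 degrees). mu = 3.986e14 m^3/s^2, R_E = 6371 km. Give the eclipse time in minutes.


r = 29566.6880 km
T = 843.2648 min
Eclipse fraction = arcsin(R_E/r)/pi = arcsin(6371.0000/29566.6880)/pi
= arcsin(0.215479)/pi = 0.06913128
Eclipse duration = 0.06913128 * 843.2648 = 58.2960 min

58.2960 minutes


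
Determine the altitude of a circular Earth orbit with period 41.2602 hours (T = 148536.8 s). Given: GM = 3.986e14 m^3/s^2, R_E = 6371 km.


T = 148536.8 s
r = (mu*T^2/(4*pi^2))^(1/3) = (3.986e14 * 148536.8^2 / (4*pi^2))^(1/3)
r = 6.0619902e+07 m = 60619.9018 km
alt = r - R_E = 60619.9018 - 6371 = 54248.9018 km

54248.9018 km


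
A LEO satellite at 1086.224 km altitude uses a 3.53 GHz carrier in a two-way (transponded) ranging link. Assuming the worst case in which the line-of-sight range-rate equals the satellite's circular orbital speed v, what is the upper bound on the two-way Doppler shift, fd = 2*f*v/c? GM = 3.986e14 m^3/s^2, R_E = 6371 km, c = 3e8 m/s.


r = 7.457224e+06 m
v = sqrt(mu/r) = 7311.0550 m/s (worst-case radial velocity)
f = 3.53 GHz = 3.53e+09 Hz
fd = 2*f*v/c = 2*3.53e+09*7311.0550/3.0e+08
fd = 172053.4951 Hz

172053.4951 Hz


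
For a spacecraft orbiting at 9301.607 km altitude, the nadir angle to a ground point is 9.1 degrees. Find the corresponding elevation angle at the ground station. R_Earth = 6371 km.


r = R_E + alt = 15672.6070 km
Law of sines in the satellite / Earth-center / ground-point triangle:
  sin(nadir)/R_E = sin(90 + el)/r  =>  cos(el) = (r/R_E)*sin(nadir)
cos(el) = (15672.6070 / 6371.0000) * sin(9.1 deg) = 0.3890675
el = arccos(0.3890675) = 67.1035 deg
(Earth-central angle = 90 - nadir - el = 13.7965 deg)

67.1035 degrees


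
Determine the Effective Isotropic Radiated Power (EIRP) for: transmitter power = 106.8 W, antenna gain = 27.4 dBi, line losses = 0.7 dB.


Pt = 106.8 W = 20.2857 dBW
EIRP = Pt_dBW + Gt - losses = 20.2857 + 27.4 - 0.7 = 46.9857 dBW

46.9857 dBW


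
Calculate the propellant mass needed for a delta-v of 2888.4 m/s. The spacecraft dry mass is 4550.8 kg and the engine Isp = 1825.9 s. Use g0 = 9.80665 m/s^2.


ve = Isp * g0 = 1825.9 * 9.80665 = 17905.962235 m/s
mass ratio = exp(dv/ve) = exp(2888.4/17905.962235) = 1.17504847
m_prop = m_dry * (mr - 1) = 4550.8 * (1.17504847 - 1)
m_prop = 796.6106 kg

796.6106 kg


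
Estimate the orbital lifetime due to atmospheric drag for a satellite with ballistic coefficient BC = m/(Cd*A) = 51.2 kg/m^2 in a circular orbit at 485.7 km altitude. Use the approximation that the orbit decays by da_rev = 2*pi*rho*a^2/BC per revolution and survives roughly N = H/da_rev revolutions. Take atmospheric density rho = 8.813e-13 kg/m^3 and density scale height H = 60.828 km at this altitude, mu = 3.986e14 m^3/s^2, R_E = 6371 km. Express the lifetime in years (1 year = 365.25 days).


a = R_E + alt = 6856.7000 km = 6.8567e+06 m
da_rev = 2*pi*rho*a^2/BC = 2*pi*8.813e-13*(6.8567e+06)^2/51.2 = 5.084684 m per revolution
N = H/da_rev = 60828.0000 m / 5.084684 m = 11962.9851 revolutions
P = 2*pi*sqrt(a^3/mu) = 5650.4618 s
lifetime = N*P = 11962.9851 * 5650.4618 = 6.7596391e+07 s = 782.3656 days
years = 782.3656 / 365.25 = 2.1420 years

2.1420 years


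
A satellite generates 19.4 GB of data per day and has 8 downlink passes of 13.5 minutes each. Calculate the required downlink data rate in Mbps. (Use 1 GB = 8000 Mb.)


total contact time = 8 * 13.5 * 60 = 6480.0000 s
data = 19.4 GB = 155200.0000 Mb
rate = 155200.0000 / 6480.0000 = 23.9506 Mbps

23.9506 Mbps


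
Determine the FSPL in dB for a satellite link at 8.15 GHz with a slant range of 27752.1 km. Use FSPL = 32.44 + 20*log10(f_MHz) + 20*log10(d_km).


f = 8.15 GHz = 8150.0000 MHz
d = 27752.1 km
FSPL = 32.44 + 20*log10(8150.0000) + 20*log10(27752.1)
FSPL = 32.44 + 78.2232 + 88.8659
FSPL = 199.5291 dB

199.5291 dB


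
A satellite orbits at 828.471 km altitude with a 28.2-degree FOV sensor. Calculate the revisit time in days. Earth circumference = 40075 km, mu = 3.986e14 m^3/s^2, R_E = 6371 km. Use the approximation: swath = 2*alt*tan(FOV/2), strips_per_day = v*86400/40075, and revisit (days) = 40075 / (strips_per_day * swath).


swath = 2*828.471*tan(0.2460914) = 416.1951 km
v = sqrt(mu/r) = 7440.7781 m/s = 7.4408 km/s
strips/day = v*86400/40075 = 7.4408*86400/40075 = 16.0420
coverage/day = strips * swath = 16.0420 * 416.1951 = 6676.6020 km
revisit = 40075 / 6676.6020 = 6.0023 days

6.0023 days


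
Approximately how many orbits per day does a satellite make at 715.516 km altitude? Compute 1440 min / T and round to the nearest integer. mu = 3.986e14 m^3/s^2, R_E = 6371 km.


r = 7.086516e+06 m
T = 2*pi*sqrt(r^3/mu) = 5936.9088 s = 98.9485 min
revs/day = 1440 / 98.9485 = 14.5530
Rounded: 15 revolutions per day

15 revolutions per day


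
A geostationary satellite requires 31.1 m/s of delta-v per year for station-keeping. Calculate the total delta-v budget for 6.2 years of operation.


dV = rate * years = 31.1 * 6.2
dV = 192.8200 m/s

192.8200 m/s


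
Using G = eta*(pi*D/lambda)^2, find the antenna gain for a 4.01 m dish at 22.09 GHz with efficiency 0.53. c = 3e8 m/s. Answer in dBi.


lambda = c/f = 3e8 / 2.209e+10 = 0.01358081 m
G = eta*(pi*D/lambda)^2 = 0.53*(pi*4.01/0.01358081)^2
G = 456050.8637 (linear)
G = 10*log10(456050.8637) = 56.5901 dBi

56.5901 dBi


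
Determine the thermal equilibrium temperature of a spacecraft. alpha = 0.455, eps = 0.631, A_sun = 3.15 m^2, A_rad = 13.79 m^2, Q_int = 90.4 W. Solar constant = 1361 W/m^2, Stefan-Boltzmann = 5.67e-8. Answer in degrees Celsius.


Numerator = alpha*S*A_sun + Q_int = 0.455*1361*3.15 + 90.4 = 2041.0532 W
Denominator = eps*sigma*A_rad = 0.631*5.67e-8*13.79 = 4.9337448e-07 W/K^4
T^4 = 4.136925e+09 K^4
T = 253.6118 K = -19.5382 C

-19.5382 degrees Celsius


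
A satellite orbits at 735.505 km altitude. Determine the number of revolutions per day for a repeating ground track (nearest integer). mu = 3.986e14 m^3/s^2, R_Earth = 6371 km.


r = 7.106505e+06 m
T = 2*pi*sqrt(r^3/mu) = 5962.0460 s = 99.3674 min
revs/day = 1440 / 99.3674 = 14.4917
Rounded: 14 revolutions per day

14 revolutions per day


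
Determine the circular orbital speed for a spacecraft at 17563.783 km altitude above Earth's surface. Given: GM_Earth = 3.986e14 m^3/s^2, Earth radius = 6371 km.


r = R_E + alt = 6371.0 + 17563.783 = 23934.7830 km = 2.3934783e+07 m
v = sqrt(mu/r) = sqrt(3.986e14 / 2.3934783e+07) = 4080.8807 m/s = 4.0809 km/s

4.0809 km/s


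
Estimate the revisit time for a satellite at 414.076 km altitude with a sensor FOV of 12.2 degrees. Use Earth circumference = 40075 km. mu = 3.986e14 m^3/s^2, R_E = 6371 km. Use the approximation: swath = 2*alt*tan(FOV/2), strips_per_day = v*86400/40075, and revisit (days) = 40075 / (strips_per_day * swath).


swath = 2*414.076*tan(0.1064651) = 88.5039 km
v = sqrt(mu/r) = 7664.6317 m/s = 7.6646 km/s
strips/day = v*86400/40075 = 7.6646*86400/40075 = 16.5246
coverage/day = strips * swath = 16.5246 * 88.5039 = 1462.4937 km
revisit = 40075 / 1462.4937 = 27.4018 days

27.4018 days


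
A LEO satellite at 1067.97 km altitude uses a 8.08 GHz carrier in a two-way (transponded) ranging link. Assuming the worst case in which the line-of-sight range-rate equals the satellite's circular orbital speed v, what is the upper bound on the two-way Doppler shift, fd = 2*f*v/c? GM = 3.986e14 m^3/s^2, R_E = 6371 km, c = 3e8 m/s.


r = 7.43897e+06 m
v = sqrt(mu/r) = 7320.0196 m/s (worst-case radial velocity)
f = 8.08 GHz = 8.08e+09 Hz
fd = 2*f*v/c = 2*8.08e+09*7320.0196/3.0e+08
fd = 394305.0554 Hz

394305.0554 Hz


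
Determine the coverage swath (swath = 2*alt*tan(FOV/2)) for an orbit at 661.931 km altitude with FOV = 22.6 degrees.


FOV = 22.6 deg = 0.3944444 rad
swath = 2 * alt * tan(FOV/2) = 2 * 661.931 * tan(0.1972222)
swath = 2 * 661.931 * 0.1998197
swath = 264.5337 km

264.5337 km


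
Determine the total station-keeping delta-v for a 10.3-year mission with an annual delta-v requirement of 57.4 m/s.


dV = rate * years = 57.4 * 10.3
dV = 591.2200 m/s

591.2200 m/s


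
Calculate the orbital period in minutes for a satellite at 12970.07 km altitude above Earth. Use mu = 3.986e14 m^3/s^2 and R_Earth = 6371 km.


r = 19341.0700 km = 1.934107e+07 m
T = 2*pi*sqrt(r^3/mu) = 2*pi*sqrt(7.2350492e+21 / 3.986e14)
T = 26768.9888 s = 446.1498 min

446.1498 minutes


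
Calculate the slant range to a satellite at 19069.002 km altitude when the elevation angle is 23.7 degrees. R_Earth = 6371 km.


h = 19069.002 km, el = 23.7 deg
d = -R_E*sin(el) + sqrt((R_E*sin(el))^2 + 2*R_E*h + h^2)
d = -6371.0000*sin(0.413643) + sqrt((6371.0000*0.4019478)^2 + 2*6371.0000*19069.002 + 19069.002^2)
d = 22201.2949 km

22201.2949 km


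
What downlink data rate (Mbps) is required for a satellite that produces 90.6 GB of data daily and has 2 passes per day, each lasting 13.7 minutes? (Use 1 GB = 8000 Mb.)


total contact time = 2 * 13.7 * 60 = 1644.0000 s
data = 90.6 GB = 724800.0000 Mb
rate = 724800.0000 / 1644.0000 = 440.8759 Mbps

440.8759 Mbps


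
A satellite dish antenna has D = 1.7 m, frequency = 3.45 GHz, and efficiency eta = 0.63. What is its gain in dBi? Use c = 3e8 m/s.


lambda = c/f = 3e8 / 3.45e+09 = 0.08695652 m
G = eta*(pi*D/lambda)^2 = 0.63*(pi*1.7/0.08695652)^2
G = 2376.4781 (linear)
G = 10*log10(2376.4781) = 33.7593 dBi

33.7593 dBi


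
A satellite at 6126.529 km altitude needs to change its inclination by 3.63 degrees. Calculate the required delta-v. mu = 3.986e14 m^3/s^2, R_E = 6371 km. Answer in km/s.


r = 12497.5290 km = 1.2497529e+07 m
V = sqrt(mu/r) = 5647.5043 m/s
di = 3.63 deg = 0.06335545 rad
dV = 2*V*sin(di/2) = 2*5647.5043*sin(0.03167773)
dV = 357.7403 m/s = 0.3577403 km/s

0.3577 km/s


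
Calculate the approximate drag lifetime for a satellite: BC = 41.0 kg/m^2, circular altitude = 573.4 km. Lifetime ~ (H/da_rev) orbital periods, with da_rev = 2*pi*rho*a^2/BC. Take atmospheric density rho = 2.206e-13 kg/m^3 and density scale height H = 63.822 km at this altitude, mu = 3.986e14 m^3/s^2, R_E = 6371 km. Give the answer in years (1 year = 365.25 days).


a = R_E + alt = 6944.4000 km = 6.9444e+06 m
da_rev = 2*pi*rho*a^2/BC = 2*pi*2.206e-13*(6.9444e+06)^2/41.0 = 1.630313 m per revolution
N = H/da_rev = 63822.0000 m / 1.630313 m = 39147.0854 revolutions
P = 2*pi*sqrt(a^3/mu) = 5759.2153 s
lifetime = N*P = 39147.0854 * 5759.2153 = 2.2545649e+08 s = 2609.4501 days
years = 2609.4501 / 365.25 = 7.1443 years

7.1443 years


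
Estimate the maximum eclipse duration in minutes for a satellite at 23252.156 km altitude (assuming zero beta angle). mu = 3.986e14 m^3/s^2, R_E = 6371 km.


r = 29623.1560 km
T = 845.6818 min
Eclipse fraction = arcsin(R_E/r)/pi = arcsin(6371.0000/29623.1560)/pi
= arcsin(0.2150682)/pi = 0.06899739
Eclipse duration = 0.06899739 * 845.6818 = 58.3498 min

58.3498 minutes


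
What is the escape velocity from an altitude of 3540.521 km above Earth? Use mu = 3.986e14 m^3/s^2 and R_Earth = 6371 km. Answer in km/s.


r = 6371.0 + 3540.521 = 9911.5210 km = 9.911521e+06 m
v_esc = sqrt(2*mu/r) = sqrt(2*3.986e14 / 9.911521e+06)
v_esc = 8968.3695 m/s = 8.9684 km/s

8.9684 km/s


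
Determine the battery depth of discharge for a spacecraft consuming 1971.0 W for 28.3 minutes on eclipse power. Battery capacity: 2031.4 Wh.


E_used = P * t / 60 = 1971.0 * 28.3 / 60 = 929.6550 Wh
DOD = E_used / E_total * 100 = 929.6550 / 2031.4 * 100
DOD = 45.7643 %

45.7643 %


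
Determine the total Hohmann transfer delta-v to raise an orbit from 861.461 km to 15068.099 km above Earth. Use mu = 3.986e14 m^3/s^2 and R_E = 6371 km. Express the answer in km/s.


r1 = 7232.4610 km = 7.232461e+06 m
r2 = 21439.0990 km = 2.1439099e+07 m
dv1 = sqrt(mu/r1)*(sqrt(2*r2/(r1+r2)) - 1) = 1654.7971 m/s
dv2 = sqrt(mu/r2)*(1 - sqrt(2*r1/(r1+r2))) = 1249.2144 m/s
total dv = |dv1| + |dv2| = 1654.7971 + 1249.2144 = 2904.0115 m/s = 2.9040 km/s

2.9040 km/s


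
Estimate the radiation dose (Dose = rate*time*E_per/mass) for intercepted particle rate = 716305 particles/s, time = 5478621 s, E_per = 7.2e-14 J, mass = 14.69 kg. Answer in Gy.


Total energy deposited = rate * time * E_per
  = 716305 * 5478621 * 7.2e-14 = 0.2825542 J
Dose = E_total / mass = 0.2825542 / 14.69
Dose = 0.01923446 Gy

0.0192 Gy


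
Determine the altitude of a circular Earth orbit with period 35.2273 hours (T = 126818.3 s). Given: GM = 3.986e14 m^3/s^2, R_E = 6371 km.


T = 126818.3 s
r = (mu*T^2/(4*pi^2))^(1/3) = (3.986e14 * 126818.3^2 / (4*pi^2))^(1/3)
r = 5.455658e+07 m = 54556.5799 km
alt = r - R_E = 54556.5799 - 6371 = 48185.5799 km

48185.5799 km


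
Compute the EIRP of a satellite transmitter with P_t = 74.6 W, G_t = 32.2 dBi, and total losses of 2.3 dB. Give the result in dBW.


Pt = 74.6 W = 18.7274 dBW
EIRP = Pt_dBW + Gt - losses = 18.7274 + 32.2 - 2.3 = 48.6274 dBW

48.6274 dBW


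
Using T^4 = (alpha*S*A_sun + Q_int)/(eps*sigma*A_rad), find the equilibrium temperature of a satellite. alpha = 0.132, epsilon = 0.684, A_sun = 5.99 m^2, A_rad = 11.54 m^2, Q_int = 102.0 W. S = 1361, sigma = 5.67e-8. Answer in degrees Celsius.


Numerator = alpha*S*A_sun + Q_int = 0.132*1361*5.99 + 102.0 = 1178.1155 W
Denominator = eps*sigma*A_rad = 0.684*5.67e-8*11.54 = 4.4755351e-07 W/K^4
T^4 = 2.6323455e+09 K^4
T = 226.5091 K = -46.6409 C

-46.6409 degrees Celsius


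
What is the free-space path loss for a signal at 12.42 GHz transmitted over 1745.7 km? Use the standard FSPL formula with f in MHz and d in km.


f = 12.42 GHz = 12420.0000 MHz
d = 1745.7 km
FSPL = 32.44 + 20*log10(12420.0000) + 20*log10(1745.7)
FSPL = 32.44 + 81.8824 + 64.8394
FSPL = 179.1618 dB

179.1618 dB


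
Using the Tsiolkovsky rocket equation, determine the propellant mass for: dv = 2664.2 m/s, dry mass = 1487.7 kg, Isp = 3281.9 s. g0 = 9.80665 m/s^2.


ve = Isp * g0 = 3281.9 * 9.80665 = 32184.444635 m/s
mass ratio = exp(dv/ve) = exp(2664.2/32184.444635) = 1.08630184
m_prop = m_dry * (mr - 1) = 1487.7 * (1.08630184 - 1)
m_prop = 128.3912 kg

128.3912 kg


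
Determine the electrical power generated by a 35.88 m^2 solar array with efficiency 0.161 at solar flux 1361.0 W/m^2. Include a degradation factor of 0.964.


P = area * eta * S * degradation
P = 35.88 * 0.161 * 1361.0 * 0.964
P = 7579.0273 W

7579.0273 W


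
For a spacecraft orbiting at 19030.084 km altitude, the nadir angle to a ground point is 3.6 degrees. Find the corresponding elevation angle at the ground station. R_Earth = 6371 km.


r = R_E + alt = 25401.0840 km
Law of sines in the satellite / Earth-center / ground-point triangle:
  sin(nadir)/R_E = sin(90 + el)/r  =>  cos(el) = (r/R_E)*sin(nadir)
cos(el) = (25401.0840 / 6371.0000) * sin(3.6 deg) = 0.2503449
el = arccos(0.2503449) = 75.5021 deg
(Earth-central angle = 90 - nadir - el = 10.8979 deg)

75.5021 degrees


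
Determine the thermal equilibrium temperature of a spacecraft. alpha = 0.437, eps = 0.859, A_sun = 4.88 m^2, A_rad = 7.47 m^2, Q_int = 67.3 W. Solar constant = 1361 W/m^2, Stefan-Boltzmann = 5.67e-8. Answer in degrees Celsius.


Numerator = alpha*S*A_sun + Q_int = 0.437*1361*4.88 + 67.3 = 2969.7142 W
Denominator = eps*sigma*A_rad = 0.859*5.67e-8*7.47 = 3.6382859e-07 W/K^4
T^4 = 8.1623991e+09 K^4
T = 300.5761 K = 27.4261 C

27.4261 degrees Celsius


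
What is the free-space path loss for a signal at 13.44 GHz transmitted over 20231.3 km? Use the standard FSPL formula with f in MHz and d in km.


f = 13.44 GHz = 13440.0000 MHz
d = 20231.3 km
FSPL = 32.44 + 20*log10(13440.0000) + 20*log10(20231.3)
FSPL = 32.44 + 82.5680 + 86.1205
FSPL = 201.1285 dB

201.1285 dB


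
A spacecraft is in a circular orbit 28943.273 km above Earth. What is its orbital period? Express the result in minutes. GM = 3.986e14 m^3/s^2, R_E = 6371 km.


r = 35314.2730 km = 3.5314273e+07 m
T = 2*pi*sqrt(r^3/mu) = 2*pi*sqrt(4.4040355e+22 / 3.986e14)
T = 66044.4954 s = 1100.7416 min

1100.7416 minutes


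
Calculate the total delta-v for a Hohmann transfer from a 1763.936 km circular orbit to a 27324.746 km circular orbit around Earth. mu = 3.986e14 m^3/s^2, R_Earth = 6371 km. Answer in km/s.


r1 = 8134.9360 km = 8.134936e+06 m
r2 = 33695.7460 km = 3.3695746e+07 m
dv1 = sqrt(mu/r1)*(sqrt(2*r2/(r1+r2)) - 1) = 1884.8834 m/s
dv2 = sqrt(mu/r2)*(1 - sqrt(2*r1/(r1+r2))) = 1294.3954 m/s
total dv = |dv1| + |dv2| = 1884.8834 + 1294.3954 = 3179.2788 m/s = 3.1793 km/s

3.1793 km/s


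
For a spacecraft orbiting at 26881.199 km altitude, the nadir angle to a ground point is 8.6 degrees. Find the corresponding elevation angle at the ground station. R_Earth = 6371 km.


r = R_E + alt = 33252.1990 km
Law of sines in the satellite / Earth-center / ground-point triangle:
  sin(nadir)/R_E = sin(90 + el)/r  =>  cos(el) = (r/R_E)*sin(nadir)
cos(el) = (33252.1990 / 6371.0000) * sin(8.6 deg) = 0.7804707
el = arccos(0.7804707) = 38.6963 deg
(Earth-central angle = 90 - nadir - el = 42.7037 deg)

38.6963 degrees


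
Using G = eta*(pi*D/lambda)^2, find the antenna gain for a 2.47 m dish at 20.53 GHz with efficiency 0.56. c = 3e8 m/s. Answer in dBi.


lambda = c/f = 3e8 / 2.053e+10 = 0.01461276 m
G = eta*(pi*D/lambda)^2 = 0.56*(pi*2.47/0.01461276)^2
G = 157912.7033 (linear)
G = 10*log10(157912.7033) = 51.9842 dBi

51.9842 dBi


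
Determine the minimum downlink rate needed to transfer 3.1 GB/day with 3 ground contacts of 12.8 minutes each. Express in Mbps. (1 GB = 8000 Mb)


total contact time = 3 * 12.8 * 60 = 2304.0000 s
data = 3.1 GB = 24800.0000 Mb
rate = 24800.0000 / 2304.0000 = 10.7639 Mbps

10.7639 Mbps


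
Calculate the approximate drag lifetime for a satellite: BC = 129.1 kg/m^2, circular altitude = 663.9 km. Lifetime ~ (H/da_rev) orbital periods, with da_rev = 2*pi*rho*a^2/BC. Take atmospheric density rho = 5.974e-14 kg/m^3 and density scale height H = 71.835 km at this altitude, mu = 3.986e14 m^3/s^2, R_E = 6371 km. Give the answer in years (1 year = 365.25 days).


a = R_E + alt = 7034.9000 km = 7.0349e+06 m
da_rev = 2*pi*rho*a^2/BC = 2*pi*5.974e-14*(7.0349e+06)^2/129.1 = 0.143891355 m per revolution
N = H/da_rev = 71835.0000 m / 0.143891355 m = 499230.8272 revolutions
P = 2*pi*sqrt(a^3/mu) = 5872.1632 s
lifetime = N*P = 499230.8272 * 5872.1632 = 2.9315649e+09 s = 33930.1490 days
years = 33930.1490 / 365.25 = 92.8957 years

92.8957 years


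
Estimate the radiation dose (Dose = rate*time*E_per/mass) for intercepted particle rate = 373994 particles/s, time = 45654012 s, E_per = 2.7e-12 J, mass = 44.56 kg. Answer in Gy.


Total energy deposited = rate * time * E_per
  = 373994 * 45654012 * 2.7e-12 = 46.1007 J
Dose = E_total / mass = 46.1007 / 44.56
Dose = 1.0346 Gy

1.0346 Gy


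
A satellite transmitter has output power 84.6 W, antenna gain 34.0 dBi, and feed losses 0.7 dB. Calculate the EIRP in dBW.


Pt = 84.6 W = 19.2737 dBW
EIRP = Pt_dBW + Gt - losses = 19.2737 + 34.0 - 0.7 = 52.5737 dBW

52.5737 dBW


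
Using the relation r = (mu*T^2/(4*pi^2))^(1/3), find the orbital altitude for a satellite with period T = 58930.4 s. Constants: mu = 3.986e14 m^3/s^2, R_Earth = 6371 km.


T = 58930.4 s
r = (mu*T^2/(4*pi^2))^(1/3) = (3.986e14 * 58930.4^2 / (4*pi^2))^(1/3)
r = 3.273046e+07 m = 32730.4602 km
alt = r - R_E = 32730.4602 - 6371 = 26359.4602 km

26359.4602 km


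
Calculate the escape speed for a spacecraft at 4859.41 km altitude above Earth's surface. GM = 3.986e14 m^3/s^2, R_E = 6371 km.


r = 6371.0 + 4859.41 = 11230.4100 km = 1.123041e+07 m
v_esc = sqrt(2*mu/r) = sqrt(2*3.986e14 / 1.123041e+07)
v_esc = 8425.3090 m/s = 8.4253 km/s

8.4253 km/s


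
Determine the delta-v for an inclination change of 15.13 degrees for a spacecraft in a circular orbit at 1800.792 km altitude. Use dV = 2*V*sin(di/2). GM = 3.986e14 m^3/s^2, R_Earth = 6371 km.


r = 8171.7920 km = 8.171792e+06 m
V = sqrt(mu/r) = 6984.0927 m/s
di = 15.13 deg = 0.2640683 rad
dV = 2*V*sin(di/2) = 2*6984.0927*sin(0.1320342)
dV = 1838.9237 m/s = 1.8389 km/s

1.8389 km/s


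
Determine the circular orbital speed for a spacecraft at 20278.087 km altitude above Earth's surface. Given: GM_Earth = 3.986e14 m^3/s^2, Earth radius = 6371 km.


r = R_E + alt = 6371.0 + 20278.087 = 26649.0870 km = 2.6649087e+07 m
v = sqrt(mu/r) = sqrt(3.986e14 / 2.6649087e+07) = 3867.4747 m/s = 3.8675 km/s

3.8675 km/s


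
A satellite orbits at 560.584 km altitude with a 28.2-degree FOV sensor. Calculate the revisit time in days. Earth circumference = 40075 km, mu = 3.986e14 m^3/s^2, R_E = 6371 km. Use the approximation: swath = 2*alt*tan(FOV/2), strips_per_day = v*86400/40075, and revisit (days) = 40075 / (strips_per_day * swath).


swath = 2*560.584*tan(0.2460914) = 281.6179 km
v = sqrt(mu/r) = 7583.1981 m/s = 7.5832 km/s
strips/day = v*86400/40075 = 7.5832*86400/40075 = 16.3491
coverage/day = strips * swath = 16.3491 * 281.6179 = 4604.1867 km
revisit = 40075 / 4604.1867 = 8.7040 days

8.7040 days


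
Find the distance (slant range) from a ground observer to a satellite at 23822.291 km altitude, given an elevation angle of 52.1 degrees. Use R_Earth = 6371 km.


h = 23822.291 km, el = 52.1 deg
d = -R_E*sin(el) + sqrt((R_E*sin(el))^2 + 2*R_E*h + h^2)
d = -6371.0000*sin(0.9093165) + sqrt((6371.0000*0.7890841)^2 + 2*6371.0000*23822.291 + 23822.291^2)
d = 24911.3236 km

24911.3236 km


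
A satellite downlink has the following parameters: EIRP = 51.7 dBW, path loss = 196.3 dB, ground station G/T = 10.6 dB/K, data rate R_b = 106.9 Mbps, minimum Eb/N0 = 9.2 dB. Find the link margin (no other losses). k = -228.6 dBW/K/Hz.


C/N0 = EIRP - FSPL + G/T - k = 51.7 - 196.3 + 10.6 - (-228.6)
C/N0 = 94.6000 dB-Hz
R_b = 106.9 Mbps = 1.069e+08 bps -> 10*log10(R_b) = 80.2898 dB-Hz
Eb/N0 = C/N0 - 10*log10(R_b) = 94.6000 - 80.2898 = 14.3102 dB
Margin = Eb/N0 - Eb/N0_req = 14.3102 - 9.2 = 5.1102 dB (link closes)

5.1102 dB


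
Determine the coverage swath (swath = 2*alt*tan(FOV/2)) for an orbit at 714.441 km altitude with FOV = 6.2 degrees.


FOV = 6.2 deg = 0.1082104 rad
swath = 2 * alt * tan(FOV/2) = 2 * 714.441 * tan(0.05410521)
swath = 2 * 714.441 * 0.05415806
swath = 77.3855 km

77.3855 km


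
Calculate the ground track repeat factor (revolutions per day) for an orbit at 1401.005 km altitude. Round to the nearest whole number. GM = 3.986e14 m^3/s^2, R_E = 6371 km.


r = 7.772005e+06 m
T = 2*pi*sqrt(r^3/mu) = 6818.8452 s = 113.6474 min
revs/day = 1440 / 113.6474 = 12.6708
Rounded: 13 revolutions per day

13 revolutions per day


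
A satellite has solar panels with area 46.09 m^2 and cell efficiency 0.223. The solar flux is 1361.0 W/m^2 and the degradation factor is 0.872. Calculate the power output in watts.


P = area * eta * S * degradation
P = 46.09 * 0.223 * 1361.0 * 0.872
P = 12197.9313 W

12197.9313 W


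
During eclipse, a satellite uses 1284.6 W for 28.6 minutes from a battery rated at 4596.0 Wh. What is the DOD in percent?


E_used = P * t / 60 = 1284.6 * 28.6 / 60 = 612.3260 Wh
DOD = E_used / E_total * 100 = 612.3260 / 4596.0 * 100
DOD = 13.3230 %

13.3230 %
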